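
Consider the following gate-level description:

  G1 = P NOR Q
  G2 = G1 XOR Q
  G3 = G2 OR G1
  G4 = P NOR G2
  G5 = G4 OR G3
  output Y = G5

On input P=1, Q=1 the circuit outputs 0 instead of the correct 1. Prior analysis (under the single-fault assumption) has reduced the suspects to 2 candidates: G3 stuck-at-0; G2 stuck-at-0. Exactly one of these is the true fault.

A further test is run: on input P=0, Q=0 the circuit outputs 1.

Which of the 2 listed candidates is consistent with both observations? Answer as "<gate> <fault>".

Evaluate each candidate on input P=0, Q=0:
  G3 stuck-at-0: G1=1, G2=1, G3=0 [stuck-at-0], G4=0, G5=0 → 0 — eliminated
  G2 stuck-at-0: G1=1, G2=0 [stuck-at-0], G3=1, G4=1, G5=1 → 1 — matches
Only G2 stuck-at-0 reproduces the observed 1.

G2 stuck-at-0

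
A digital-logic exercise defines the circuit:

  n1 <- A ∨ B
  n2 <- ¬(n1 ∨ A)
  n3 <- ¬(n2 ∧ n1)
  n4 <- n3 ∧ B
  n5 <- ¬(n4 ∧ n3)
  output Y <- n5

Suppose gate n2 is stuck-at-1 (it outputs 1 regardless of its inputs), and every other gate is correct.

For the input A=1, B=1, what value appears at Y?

1

Propagate with n2 forced: n1=1, n2=1 [stuck-at-1], n3=0, n4=0, n5=1.
So Y = 1. (Without the fault it would be 0.)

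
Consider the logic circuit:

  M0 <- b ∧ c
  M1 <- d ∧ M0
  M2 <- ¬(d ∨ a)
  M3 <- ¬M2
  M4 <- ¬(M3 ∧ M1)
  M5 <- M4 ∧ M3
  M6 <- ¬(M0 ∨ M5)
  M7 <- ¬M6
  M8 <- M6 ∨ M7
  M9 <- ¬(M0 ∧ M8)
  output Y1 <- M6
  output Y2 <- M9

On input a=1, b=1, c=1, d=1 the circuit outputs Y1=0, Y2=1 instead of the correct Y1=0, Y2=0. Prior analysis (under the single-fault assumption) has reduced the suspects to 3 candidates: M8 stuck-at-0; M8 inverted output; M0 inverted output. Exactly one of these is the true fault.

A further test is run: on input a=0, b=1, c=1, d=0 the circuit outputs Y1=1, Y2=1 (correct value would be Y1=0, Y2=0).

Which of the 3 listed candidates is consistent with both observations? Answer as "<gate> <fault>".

M0 inverted output

Evaluate each candidate on input a=0, b=1, c=1, d=0:
  M8 stuck-at-0: M0=1, M1=0, M2=1, M3=0, M4=1, M5=0, M6=0, M7=1, M8=0 [stuck-at-0], M9=1 → Y1=0, Y2=1 — eliminated
  M8 inverted output: M0=1, M1=0, M2=1, M3=0, M4=1, M5=0, M6=0, M7=1, M8=0 [inverted output], M9=1 → Y1=0, Y2=1 — eliminated
  M0 inverted output: M0=0 [inverted output], M1=0, M2=1, M3=0, M4=1, M5=0, M6=1, M7=0, M8=1, M9=1 → Y1=1, Y2=1 — matches
Only M0 inverted output reproduces the observed Y1=1, Y2=1.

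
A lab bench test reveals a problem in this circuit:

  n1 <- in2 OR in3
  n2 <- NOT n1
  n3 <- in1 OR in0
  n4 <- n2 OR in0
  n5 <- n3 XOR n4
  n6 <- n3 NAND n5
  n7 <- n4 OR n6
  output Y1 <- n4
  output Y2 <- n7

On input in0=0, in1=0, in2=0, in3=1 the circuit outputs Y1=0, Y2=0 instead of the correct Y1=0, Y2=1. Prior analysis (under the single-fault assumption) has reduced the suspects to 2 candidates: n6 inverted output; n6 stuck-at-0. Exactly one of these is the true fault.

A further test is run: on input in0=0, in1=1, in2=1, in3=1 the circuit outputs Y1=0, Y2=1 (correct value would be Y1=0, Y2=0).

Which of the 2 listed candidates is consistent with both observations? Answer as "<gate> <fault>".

n6 inverted output

Evaluate each candidate on input in0=0, in1=1, in2=1, in3=1:
  n6 inverted output: n1=1, n2=0, n3=1, n4=0, n5=1, n6=1 [inverted output], n7=1 → Y1=0, Y2=1 — matches
  n6 stuck-at-0: n1=1, n2=0, n3=1, n4=0, n5=1, n6=0 [stuck-at-0], n7=0 → Y1=0, Y2=0 — eliminated
Only n6 inverted output reproduces the observed Y1=0, Y2=1.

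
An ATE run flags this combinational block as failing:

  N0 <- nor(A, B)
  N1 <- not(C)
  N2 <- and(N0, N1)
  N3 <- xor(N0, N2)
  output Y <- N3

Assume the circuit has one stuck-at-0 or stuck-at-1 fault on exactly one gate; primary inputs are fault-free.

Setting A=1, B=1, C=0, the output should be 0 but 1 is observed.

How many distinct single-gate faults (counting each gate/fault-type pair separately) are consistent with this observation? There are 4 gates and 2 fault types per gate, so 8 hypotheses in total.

Fault-free: N0=0, N1=1, N2=0, N3=0 → 0. Observed 1.
  N0 stuck-at-0: output 0 ✗
  N0 stuck-at-1: output 0 ✗
  N1 stuck-at-0: output 0 ✗
  N1 stuck-at-1: output 0 ✗
  N2 stuck-at-0: output 0 ✗
  N2 stuck-at-1: output 1 ✓
  N3 stuck-at-0: output 0 ✗
  N3 stuck-at-1: output 1 ✓
Consistent faults: {N2 stuck-at-1, N3 stuck-at-1} — 2 in all.

2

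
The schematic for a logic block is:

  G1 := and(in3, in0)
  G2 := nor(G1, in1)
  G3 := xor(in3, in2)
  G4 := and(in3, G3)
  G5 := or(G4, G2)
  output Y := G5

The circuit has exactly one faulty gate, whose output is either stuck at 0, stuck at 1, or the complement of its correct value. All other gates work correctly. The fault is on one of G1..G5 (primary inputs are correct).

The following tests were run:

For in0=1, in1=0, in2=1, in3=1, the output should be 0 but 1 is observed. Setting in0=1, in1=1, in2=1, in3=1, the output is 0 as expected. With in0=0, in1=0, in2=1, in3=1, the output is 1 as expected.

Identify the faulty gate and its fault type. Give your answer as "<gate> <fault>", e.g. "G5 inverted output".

Fault-free values for test 1 (in0=1, in1=0, in2=1, in3=1): G1=1, G2=0, G3=0, G4=0, G5=0, giving Y=0. Observed 1.
Test 1: faults giving observed 1 are {G1 stuck-at-0, G1 inverted output, G2 stuck-at-1, G2 inverted output, G3 stuck-at-1, G3 inverted output, G4 stuck-at-1, G4 inverted output, G5 stuck-at-1, G5 inverted output}.
Test 2 (in0=1, in1=1, in2=1, in3=1): fault-free G1=1, G2=0, G3=0, G4=0, G5=0 → 0; observed 0. Eliminates G2 stuck-at-1, G2 inverted output, G3 stuck-at-1, G3 inverted output, G4 stuck-at-1, G4 inverted output, G5 stuck-at-1, G5 inverted output.
Test 3 (in0=0, in1=0, in2=1, in3=1): fault-free G1=0, G2=1, G3=0, G4=0, G5=1 → 1; observed 1. Eliminates G1 inverted output.
Only G1 stuck-at-0 is consistent with every test.

G1 stuck-at-0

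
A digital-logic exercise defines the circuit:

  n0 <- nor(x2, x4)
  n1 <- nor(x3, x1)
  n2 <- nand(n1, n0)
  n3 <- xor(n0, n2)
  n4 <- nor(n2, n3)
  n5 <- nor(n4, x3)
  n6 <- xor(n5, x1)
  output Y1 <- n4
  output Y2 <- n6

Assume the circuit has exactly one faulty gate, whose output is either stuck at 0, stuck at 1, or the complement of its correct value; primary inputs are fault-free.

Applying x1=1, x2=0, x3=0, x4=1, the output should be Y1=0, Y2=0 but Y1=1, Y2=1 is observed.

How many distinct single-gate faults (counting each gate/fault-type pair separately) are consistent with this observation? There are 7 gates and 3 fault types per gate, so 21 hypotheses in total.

4

Fault-free: n0=0, n1=0, n2=1, n3=1, n4=0, n5=1, n6=0 → Y1=0, Y2=0. Observed Y1=1, Y2=1.
  n0: none of the 3 fault types match ✗
  n1: none of the 3 fault types match ✗
  n2: stuck-at-0, inverted output ✓; others ✗
  n3: none of the 3 fault types match ✗
  n4: stuck-at-1, inverted output ✓; others ✗
  n5: none of the 3 fault types match ✗
  n6: none of the 3 fault types match ✗
Consistent faults: {n2 stuck-at-0, n2 inverted output, n4 stuck-at-1, n4 inverted output} — 4 in all.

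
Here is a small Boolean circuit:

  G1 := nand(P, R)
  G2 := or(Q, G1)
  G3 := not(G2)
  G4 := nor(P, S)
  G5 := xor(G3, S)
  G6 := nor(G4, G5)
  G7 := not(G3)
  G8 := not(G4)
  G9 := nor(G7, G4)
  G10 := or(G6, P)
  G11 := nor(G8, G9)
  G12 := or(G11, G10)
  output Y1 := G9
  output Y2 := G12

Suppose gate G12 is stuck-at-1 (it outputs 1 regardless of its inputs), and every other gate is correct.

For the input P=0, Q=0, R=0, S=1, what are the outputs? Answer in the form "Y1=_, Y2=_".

Propagate with G12 forced: G1=1, G2=1, G3=0, G4=0, G5=1, G6=0, G7=1, G8=1, G9=0, G10=0, G11=0, G12=1 [stuck-at-1].
So the outputs are Y1=0, Y2=1. (Without the fault they would be Y1=0, Y2=0.)

Y1=0, Y2=1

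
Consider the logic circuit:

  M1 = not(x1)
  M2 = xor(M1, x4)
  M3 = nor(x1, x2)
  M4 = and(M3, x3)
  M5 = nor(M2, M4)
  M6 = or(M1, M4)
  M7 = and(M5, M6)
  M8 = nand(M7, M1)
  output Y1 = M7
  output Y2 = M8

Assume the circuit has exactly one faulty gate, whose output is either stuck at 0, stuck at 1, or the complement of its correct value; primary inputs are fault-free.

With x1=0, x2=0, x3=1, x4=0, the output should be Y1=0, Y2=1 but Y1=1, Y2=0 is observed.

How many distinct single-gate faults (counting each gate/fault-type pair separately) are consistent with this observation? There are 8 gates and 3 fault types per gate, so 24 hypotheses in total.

4

Fault-free: M1=1, M2=1, M3=1, M4=1, M5=0, M6=1, M7=0, M8=1 → Y1=0, Y2=1. Observed Y1=1, Y2=0.
  M1: none of the 3 fault types match ✗
  M2: none of the 3 fault types match ✗
  M3: none of the 3 fault types match ✗
  M4: none of the 3 fault types match ✗
  M5: stuck-at-1, inverted output ✓; others ✗
  M6: none of the 3 fault types match ✗
  M7: stuck-at-1, inverted output ✓; others ✗
  M8: none of the 3 fault types match ✗
Consistent faults: {M5 stuck-at-1, M5 inverted output, M7 stuck-at-1, M7 inverted output} — 4 in all.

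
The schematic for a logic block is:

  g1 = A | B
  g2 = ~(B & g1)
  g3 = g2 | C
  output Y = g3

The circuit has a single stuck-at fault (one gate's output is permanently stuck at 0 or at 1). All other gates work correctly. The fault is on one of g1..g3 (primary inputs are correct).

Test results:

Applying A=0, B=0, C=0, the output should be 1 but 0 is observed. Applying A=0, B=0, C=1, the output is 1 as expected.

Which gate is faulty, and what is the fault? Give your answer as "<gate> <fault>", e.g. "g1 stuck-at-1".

Fault-free values for test 1 (A=0, B=0, C=0): g1=0, g2=1, g3=1, giving Y=1. Observed 0.
Test 1: faults giving observed 0 are {g2 stuck-at-0, g3 stuck-at-0}.
Test 2 (A=0, B=0, C=1): fault-free g1=0, g2=1, g3=1 → 1; observed 1. Eliminates g3 stuck-at-0.
Only g2 stuck-at-0 is consistent with every test.

g2 stuck-at-0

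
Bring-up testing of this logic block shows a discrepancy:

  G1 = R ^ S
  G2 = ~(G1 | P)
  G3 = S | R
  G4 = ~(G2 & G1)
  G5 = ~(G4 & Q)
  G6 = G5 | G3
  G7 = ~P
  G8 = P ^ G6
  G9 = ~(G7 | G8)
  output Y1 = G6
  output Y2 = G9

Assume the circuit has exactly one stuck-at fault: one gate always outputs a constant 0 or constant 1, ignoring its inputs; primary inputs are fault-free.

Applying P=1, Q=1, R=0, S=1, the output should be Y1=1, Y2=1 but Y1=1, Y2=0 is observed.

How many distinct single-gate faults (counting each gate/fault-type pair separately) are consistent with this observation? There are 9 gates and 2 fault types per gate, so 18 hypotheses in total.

3

Fault-free: G1=1, G2=0, G3=1, G4=1, G5=0, G6=1, G7=0, G8=0, G9=1 → Y1=1, Y2=1. Observed Y1=1, Y2=0.
  G1: none of the 2 fault types match ✗
  G2: none of the 2 fault types match ✗
  G3: none of the 2 fault types match ✗
  G4: none of the 2 fault types match ✗
  G5: none of the 2 fault types match ✗
  G6: none of the 2 fault types match ✗
  G7: stuck-at-1 ✓; others ✗
  G8: stuck-at-1 ✓; others ✗
  G9: stuck-at-0 ✓; others ✗
Consistent faults: {G7 stuck-at-1, G8 stuck-at-1, G9 stuck-at-0} — 3 in all.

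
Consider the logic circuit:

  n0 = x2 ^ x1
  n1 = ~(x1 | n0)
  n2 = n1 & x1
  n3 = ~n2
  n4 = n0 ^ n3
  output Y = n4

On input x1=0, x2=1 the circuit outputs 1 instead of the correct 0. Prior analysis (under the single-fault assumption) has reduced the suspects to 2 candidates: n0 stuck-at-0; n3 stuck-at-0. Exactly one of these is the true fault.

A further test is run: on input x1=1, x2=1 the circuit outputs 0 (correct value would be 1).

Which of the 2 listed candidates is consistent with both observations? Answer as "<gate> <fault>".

n3 stuck-at-0

Evaluate each candidate on input x1=1, x2=1:
  n0 stuck-at-0: n0=0 [stuck-at-0], n1=0, n2=0, n3=1, n4=1 → 1 — eliminated
  n3 stuck-at-0: n0=0, n1=0, n2=0, n3=0 [stuck-at-0], n4=0 → 0 — matches
Only n3 stuck-at-0 reproduces the observed 0.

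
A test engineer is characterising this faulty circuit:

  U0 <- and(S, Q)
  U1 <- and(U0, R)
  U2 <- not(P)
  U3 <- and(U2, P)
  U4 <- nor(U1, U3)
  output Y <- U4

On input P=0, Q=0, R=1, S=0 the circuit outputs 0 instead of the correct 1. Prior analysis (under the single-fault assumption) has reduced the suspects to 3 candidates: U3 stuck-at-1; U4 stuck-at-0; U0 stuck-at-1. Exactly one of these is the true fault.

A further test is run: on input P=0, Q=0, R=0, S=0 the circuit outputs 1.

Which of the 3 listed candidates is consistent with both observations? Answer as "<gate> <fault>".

Evaluate each candidate on input P=0, Q=0, R=0, S=0:
  U3 stuck-at-1: U0=0, U1=0, U2=1, U3=1 [stuck-at-1], U4=0 → 0 — eliminated
  U4 stuck-at-0: U0=0, U1=0, U2=1, U3=0, U4=0 [stuck-at-0] → 0 — eliminated
  U0 stuck-at-1: U0=1 [stuck-at-1], U1=0, U2=1, U3=0, U4=1 → 1 — matches
Only U0 stuck-at-1 reproduces the observed 1.

U0 stuck-at-1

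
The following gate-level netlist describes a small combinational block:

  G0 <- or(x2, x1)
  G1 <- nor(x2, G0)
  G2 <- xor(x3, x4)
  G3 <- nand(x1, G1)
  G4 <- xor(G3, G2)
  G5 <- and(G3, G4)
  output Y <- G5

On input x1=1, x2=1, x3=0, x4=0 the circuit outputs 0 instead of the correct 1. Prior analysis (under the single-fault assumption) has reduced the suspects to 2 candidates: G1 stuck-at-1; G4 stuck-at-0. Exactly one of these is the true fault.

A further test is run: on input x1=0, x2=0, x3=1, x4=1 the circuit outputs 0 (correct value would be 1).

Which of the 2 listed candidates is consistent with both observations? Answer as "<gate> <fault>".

Evaluate each candidate on input x1=0, x2=0, x3=1, x4=1:
  G1 stuck-at-1: G0=0, G1=1 [stuck-at-1], G2=0, G3=1, G4=1, G5=1 → 1 — eliminated
  G4 stuck-at-0: G0=0, G1=1, G2=0, G3=1, G4=0 [stuck-at-0], G5=0 → 0 — matches
Only G4 stuck-at-0 reproduces the observed 0.

G4 stuck-at-0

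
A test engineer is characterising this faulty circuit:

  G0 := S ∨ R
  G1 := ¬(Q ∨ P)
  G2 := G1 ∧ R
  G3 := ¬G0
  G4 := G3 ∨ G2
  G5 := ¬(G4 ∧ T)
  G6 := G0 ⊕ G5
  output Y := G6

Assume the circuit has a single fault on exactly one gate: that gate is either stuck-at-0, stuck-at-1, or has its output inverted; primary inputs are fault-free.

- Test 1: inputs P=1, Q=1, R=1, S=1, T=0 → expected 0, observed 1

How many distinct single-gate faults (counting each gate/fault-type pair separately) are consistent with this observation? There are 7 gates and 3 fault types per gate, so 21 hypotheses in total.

6

Fault-free: G0=1, G1=0, G2=0, G3=0, G4=0, G5=1, G6=0 → 0. Observed 1.
  G0: stuck-at-0, inverted output ✓; others ✗
  G1: none of the 3 fault types match ✗
  G2: none of the 3 fault types match ✗
  G3: none of the 3 fault types match ✗
  G4: none of the 3 fault types match ✗
  G5: stuck-at-0, inverted output ✓; others ✗
  G6: stuck-at-1, inverted output ✓; others ✗
Consistent faults: {G0 stuck-at-0, G0 inverted output, G5 stuck-at-0, G5 inverted output, G6 stuck-at-1, G6 inverted output} — 6 in all.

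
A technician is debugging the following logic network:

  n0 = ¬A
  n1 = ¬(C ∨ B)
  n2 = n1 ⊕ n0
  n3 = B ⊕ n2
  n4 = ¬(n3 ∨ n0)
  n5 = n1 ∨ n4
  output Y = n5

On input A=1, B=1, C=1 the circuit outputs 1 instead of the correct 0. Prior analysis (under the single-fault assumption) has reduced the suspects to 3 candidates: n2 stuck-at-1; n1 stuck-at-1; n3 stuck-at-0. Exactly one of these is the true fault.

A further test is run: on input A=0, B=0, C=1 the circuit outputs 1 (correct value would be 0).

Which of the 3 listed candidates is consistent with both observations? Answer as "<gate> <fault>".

n1 stuck-at-1

Evaluate each candidate on input A=0, B=0, C=1:
  n2 stuck-at-1: n0=1, n1=0, n2=1 [stuck-at-1], n3=1, n4=0, n5=0 → 0 — eliminated
  n1 stuck-at-1: n0=1, n1=1 [stuck-at-1], n2=0, n3=0, n4=0, n5=1 → 1 — matches
  n3 stuck-at-0: n0=1, n1=0, n2=1, n3=0 [stuck-at-0], n4=0, n5=0 → 0 — eliminated
Only n1 stuck-at-1 reproduces the observed 1.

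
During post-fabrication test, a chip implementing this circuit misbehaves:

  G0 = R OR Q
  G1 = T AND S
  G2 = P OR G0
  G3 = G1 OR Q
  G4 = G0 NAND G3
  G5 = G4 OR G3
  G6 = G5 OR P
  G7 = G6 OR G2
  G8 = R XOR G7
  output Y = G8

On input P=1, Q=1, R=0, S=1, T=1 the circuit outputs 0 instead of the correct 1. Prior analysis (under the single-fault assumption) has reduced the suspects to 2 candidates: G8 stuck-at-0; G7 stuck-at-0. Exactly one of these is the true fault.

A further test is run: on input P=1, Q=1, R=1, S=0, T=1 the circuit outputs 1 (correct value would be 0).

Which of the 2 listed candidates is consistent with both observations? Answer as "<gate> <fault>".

G7 stuck-at-0

Evaluate each candidate on input P=1, Q=1, R=1, S=0, T=1:
  G8 stuck-at-0: G0=1, G1=0, G2=1, G3=1, G4=0, G5=1, G6=1, G7=1, G8=0 [stuck-at-0] → 0 — eliminated
  G7 stuck-at-0: G0=1, G1=0, G2=1, G3=1, G4=0, G5=1, G6=1, G7=0 [stuck-at-0], G8=1 → 1 — matches
Only G7 stuck-at-0 reproduces the observed 1.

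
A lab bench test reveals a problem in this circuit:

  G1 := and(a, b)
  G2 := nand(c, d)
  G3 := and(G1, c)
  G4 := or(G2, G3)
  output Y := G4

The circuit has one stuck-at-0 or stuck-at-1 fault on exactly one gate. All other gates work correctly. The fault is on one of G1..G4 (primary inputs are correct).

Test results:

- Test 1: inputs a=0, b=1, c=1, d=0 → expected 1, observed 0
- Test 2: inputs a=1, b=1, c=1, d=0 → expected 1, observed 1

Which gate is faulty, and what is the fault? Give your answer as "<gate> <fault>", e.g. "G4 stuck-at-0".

Fault-free values for test 1 (a=0, b=1, c=1, d=0): G1=0, G2=1, G3=0, G4=1, giving Y=1. Observed 0.
Test 1: faults giving observed 0 are {G2 stuck-at-0, G4 stuck-at-0}.
Test 2 (a=1, b=1, c=1, d=0): fault-free G1=1, G2=1, G3=1, G4=1 → 1; observed 1. Eliminates G4 stuck-at-0.
Only G2 stuck-at-0 is consistent with every test.

G2 stuck-at-0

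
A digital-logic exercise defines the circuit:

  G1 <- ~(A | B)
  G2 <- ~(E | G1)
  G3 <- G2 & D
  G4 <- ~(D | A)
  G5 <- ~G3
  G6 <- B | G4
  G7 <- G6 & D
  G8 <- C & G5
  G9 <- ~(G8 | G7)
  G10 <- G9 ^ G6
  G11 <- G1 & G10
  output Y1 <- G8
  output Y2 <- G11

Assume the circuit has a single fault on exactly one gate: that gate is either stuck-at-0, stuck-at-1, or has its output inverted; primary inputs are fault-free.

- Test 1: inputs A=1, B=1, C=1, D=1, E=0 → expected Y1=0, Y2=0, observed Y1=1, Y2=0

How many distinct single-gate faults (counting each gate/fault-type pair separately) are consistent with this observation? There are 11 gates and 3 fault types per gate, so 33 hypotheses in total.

Fault-free: G1=0, G2=1, G3=1, G4=0, G5=0, G6=1, G7=1, G8=0, G9=0, G10=1, G11=0 → Y1=0, Y2=0. Observed Y1=1, Y2=0.
  G1: none of the 3 fault types match ✗
  G2: stuck-at-0, inverted output ✓; others ✗
  G3: stuck-at-0, inverted output ✓; others ✗
  G4: none of the 3 fault types match ✗
  G5: stuck-at-1, inverted output ✓; others ✗
  G6: none of the 3 fault types match ✗
  G7: none of the 3 fault types match ✗
  G8: stuck-at-1, inverted output ✓; others ✗
  G9: none of the 3 fault types match ✗
  G10: none of the 3 fault types match ✗
  G11: none of the 3 fault types match ✗
Consistent faults: {G2 stuck-at-0, G2 inverted output, G3 stuck-at-0, G3 inverted output, G5 stuck-at-1, G5 inverted output, G8 stuck-at-1, G8 inverted output} — 8 in all.

8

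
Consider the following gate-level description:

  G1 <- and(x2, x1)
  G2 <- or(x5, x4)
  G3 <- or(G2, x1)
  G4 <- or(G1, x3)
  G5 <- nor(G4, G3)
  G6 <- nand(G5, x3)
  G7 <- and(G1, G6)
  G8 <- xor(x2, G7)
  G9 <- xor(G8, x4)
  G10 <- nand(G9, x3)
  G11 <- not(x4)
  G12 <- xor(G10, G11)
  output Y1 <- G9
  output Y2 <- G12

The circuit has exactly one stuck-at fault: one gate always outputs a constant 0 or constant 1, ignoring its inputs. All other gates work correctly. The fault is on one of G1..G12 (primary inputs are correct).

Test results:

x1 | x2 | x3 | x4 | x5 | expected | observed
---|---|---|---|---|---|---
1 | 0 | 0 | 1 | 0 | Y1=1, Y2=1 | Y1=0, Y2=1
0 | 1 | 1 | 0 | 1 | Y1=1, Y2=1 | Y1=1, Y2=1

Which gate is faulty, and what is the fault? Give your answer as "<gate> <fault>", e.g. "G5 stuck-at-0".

G8 stuck-at-1

Fault-free values for test 1 (x1=1, x2=0, x3=0, x4=1, x5=0): G1=0, G2=1, G3=1, G4=0, G5=0, G6=1, G7=0, G8=0, G9=1, G10=1, G11=0, G12=1, giving Y1=1, Y2=1. Observed Y1=0, Y2=1.
Test 1: faults giving observed Y1=0, Y2=1 are {G1 stuck-at-1, G7 stuck-at-1, G8 stuck-at-1, G9 stuck-at-0}.
Test 2 (x1=0, x2=1, x3=1, x4=0, x5=1): fault-free G1=0, G2=1, G3=1, G4=1, G5=0, G6=1, G7=0, G8=1, G9=1, G10=0, G11=1, G12=1 → Y1=1, Y2=1; observed Y1=1, Y2=1. Eliminates G1 stuck-at-1, G7 stuck-at-1, G9 stuck-at-0.
Only G8 stuck-at-1 is consistent with every test.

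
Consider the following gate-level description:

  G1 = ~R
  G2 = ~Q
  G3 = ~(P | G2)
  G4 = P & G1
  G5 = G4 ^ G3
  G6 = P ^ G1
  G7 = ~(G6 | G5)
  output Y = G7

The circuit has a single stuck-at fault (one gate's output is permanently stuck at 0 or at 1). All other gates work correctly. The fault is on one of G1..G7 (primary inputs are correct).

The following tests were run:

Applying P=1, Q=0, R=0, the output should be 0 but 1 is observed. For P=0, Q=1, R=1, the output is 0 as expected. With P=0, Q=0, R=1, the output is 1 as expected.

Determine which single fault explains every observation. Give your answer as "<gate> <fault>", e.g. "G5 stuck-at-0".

Fault-free values for test 1 (P=1, Q=0, R=0): G1=1, G2=1, G3=0, G4=1, G5=1, G6=0, G7=0, giving Y=0. Observed 1.
Test 1: faults giving observed 1 are {G3 stuck-at-1, G4 stuck-at-0, G5 stuck-at-0, G7 stuck-at-1}.
Test 2 (P=0, Q=1, R=1): fault-free G1=0, G2=0, G3=1, G4=0, G5=1, G6=0, G7=0 → 0; observed 0. Eliminates G5 stuck-at-0, G7 stuck-at-1.
Test 3 (P=0, Q=0, R=1): fault-free G1=0, G2=1, G3=0, G4=0, G5=0, G6=0, G7=1 → 1; observed 1. Eliminates G3 stuck-at-1.
Only G4 stuck-at-0 is consistent with every test.

G4 stuck-at-0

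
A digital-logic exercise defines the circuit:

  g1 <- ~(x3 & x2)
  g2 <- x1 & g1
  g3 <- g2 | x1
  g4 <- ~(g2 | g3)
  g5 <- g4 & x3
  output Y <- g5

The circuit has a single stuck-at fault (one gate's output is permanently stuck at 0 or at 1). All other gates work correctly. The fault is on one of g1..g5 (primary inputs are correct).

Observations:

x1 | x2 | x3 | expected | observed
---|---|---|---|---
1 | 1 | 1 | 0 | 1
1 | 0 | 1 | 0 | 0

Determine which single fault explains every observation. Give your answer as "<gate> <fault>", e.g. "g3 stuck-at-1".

g3 stuck-at-0

Fault-free values for test 1 (x1=1, x2=1, x3=1): g1=0, g2=0, g3=1, g4=0, g5=0, giving Y=0. Observed 1.
Test 1: faults giving observed 1 are {g3 stuck-at-0, g4 stuck-at-1, g5 stuck-at-1}.
Test 2 (x1=1, x2=0, x3=1): fault-free g1=1, g2=1, g3=1, g4=0, g5=0 → 0; observed 0. Eliminates g4 stuck-at-1, g5 stuck-at-1.
Only g3 stuck-at-0 is consistent with every test.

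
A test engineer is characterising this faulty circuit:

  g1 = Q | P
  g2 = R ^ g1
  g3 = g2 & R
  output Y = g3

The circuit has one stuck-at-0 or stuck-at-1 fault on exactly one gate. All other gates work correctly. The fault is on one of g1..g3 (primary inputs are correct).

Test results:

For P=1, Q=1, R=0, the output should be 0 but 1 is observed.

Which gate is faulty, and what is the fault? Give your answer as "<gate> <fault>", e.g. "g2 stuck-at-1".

g3 stuck-at-1

Fault-free values for test 1 (P=1, Q=1, R=0): g1=1, g2=1, g3=0, giving Y=0. Observed 1.
Test 1: faults giving observed 1 are {g3 stuck-at-1}.
Only g3 stuck-at-1 is consistent with every test.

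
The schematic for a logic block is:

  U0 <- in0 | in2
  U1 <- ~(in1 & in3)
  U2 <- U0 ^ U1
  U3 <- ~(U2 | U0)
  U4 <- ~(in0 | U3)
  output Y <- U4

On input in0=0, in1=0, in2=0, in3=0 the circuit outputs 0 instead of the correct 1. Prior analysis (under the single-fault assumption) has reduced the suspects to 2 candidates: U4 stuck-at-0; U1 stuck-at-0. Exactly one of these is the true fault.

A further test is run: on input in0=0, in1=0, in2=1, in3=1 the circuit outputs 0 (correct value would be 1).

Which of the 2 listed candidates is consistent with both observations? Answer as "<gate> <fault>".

U4 stuck-at-0

Evaluate each candidate on input in0=0, in1=0, in2=1, in3=1:
  U4 stuck-at-0: U0=1, U1=1, U2=0, U3=0, U4=0 [stuck-at-0] → 0 — matches
  U1 stuck-at-0: U0=1, U1=0 [stuck-at-0], U2=1, U3=0, U4=1 → 1 — eliminated
Only U4 stuck-at-0 reproduces the observed 0.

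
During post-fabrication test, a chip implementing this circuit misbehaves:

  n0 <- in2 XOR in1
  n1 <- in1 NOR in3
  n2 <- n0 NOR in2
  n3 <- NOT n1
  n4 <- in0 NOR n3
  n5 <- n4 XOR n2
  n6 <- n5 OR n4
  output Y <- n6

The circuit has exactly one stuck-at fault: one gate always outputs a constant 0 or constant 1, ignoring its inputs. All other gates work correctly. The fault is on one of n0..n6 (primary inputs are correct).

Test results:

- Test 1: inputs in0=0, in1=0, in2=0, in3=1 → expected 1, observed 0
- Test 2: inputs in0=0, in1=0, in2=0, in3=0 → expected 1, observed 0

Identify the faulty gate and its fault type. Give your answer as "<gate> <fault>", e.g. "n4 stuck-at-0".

n6 stuck-at-0

Fault-free values for test 1 (in0=0, in1=0, in2=0, in3=1): n0=0, n1=0, n2=1, n3=1, n4=0, n5=1, n6=1, giving Y=1. Observed 0.
Test 1: faults giving observed 0 are {n0 stuck-at-1, n2 stuck-at-0, n5 stuck-at-0, n6 stuck-at-0}.
Test 2 (in0=0, in1=0, in2=0, in3=0): fault-free n0=0, n1=1, n2=1, n3=0, n4=1, n5=0, n6=1 → 1; observed 0. Eliminates n0 stuck-at-1, n2 stuck-at-0, n5 stuck-at-0.
Only n6 stuck-at-0 is consistent with every test.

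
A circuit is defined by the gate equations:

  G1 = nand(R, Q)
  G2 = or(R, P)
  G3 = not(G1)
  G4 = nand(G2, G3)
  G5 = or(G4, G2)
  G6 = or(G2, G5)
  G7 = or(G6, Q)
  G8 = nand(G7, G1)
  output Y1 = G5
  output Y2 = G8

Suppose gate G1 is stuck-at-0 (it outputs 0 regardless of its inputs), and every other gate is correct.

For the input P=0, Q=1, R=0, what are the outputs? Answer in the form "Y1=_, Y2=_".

Propagate with G1 forced: G1=0 [stuck-at-0], G2=0, G3=1, G4=1, G5=1, G6=1, G7=1, G8=1.
So the outputs are Y1=1, Y2=1. (Without the fault they would be Y1=1, Y2=0.)

Y1=1, Y2=1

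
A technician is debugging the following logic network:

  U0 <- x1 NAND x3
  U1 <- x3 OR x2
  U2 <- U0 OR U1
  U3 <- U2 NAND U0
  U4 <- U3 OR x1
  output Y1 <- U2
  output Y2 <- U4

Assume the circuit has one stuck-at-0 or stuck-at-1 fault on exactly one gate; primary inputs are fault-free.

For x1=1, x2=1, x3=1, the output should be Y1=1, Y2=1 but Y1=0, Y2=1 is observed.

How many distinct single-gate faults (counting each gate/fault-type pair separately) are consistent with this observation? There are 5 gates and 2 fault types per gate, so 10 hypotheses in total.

2

Fault-free: U0=0, U1=1, U2=1, U3=1, U4=1 → Y1=1, Y2=1. Observed Y1=0, Y2=1.
  U0 stuck-at-0: output Y1=1, Y2=1 ✗
  U0 stuck-at-1: output Y1=1, Y2=1 ✗
  U1 stuck-at-0: output Y1=0, Y2=1 ✓
  U1 stuck-at-1: output Y1=1, Y2=1 ✗
  U2 stuck-at-0: output Y1=0, Y2=1 ✓
  U2 stuck-at-1: output Y1=1, Y2=1 ✗
  U3 stuck-at-0: output Y1=1, Y2=1 ✗
  U3 stuck-at-1: output Y1=1, Y2=1 ✗
  U4 stuck-at-0: output Y1=1, Y2=0 ✗
  U4 stuck-at-1: output Y1=1, Y2=1 ✗
Consistent faults: {U1 stuck-at-0, U2 stuck-at-0} — 2 in all.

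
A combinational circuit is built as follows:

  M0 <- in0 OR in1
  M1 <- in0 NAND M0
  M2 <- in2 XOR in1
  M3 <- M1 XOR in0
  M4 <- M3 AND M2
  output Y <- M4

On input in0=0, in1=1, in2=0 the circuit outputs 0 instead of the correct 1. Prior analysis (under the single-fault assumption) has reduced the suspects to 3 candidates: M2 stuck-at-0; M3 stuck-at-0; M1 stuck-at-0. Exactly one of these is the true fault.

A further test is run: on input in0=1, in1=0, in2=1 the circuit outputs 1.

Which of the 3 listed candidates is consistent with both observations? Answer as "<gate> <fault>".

Evaluate each candidate on input in0=1, in1=0, in2=1:
  M2 stuck-at-0: M0=1, M1=0, M2=0 [stuck-at-0], M3=1, M4=0 → 0 — eliminated
  M3 stuck-at-0: M0=1, M1=0, M2=1, M3=0 [stuck-at-0], M4=0 → 0 — eliminated
  M1 stuck-at-0: M0=1, M1=0 [stuck-at-0], M2=1, M3=1, M4=1 → 1 — matches
Only M1 stuck-at-0 reproduces the observed 1.

M1 stuck-at-0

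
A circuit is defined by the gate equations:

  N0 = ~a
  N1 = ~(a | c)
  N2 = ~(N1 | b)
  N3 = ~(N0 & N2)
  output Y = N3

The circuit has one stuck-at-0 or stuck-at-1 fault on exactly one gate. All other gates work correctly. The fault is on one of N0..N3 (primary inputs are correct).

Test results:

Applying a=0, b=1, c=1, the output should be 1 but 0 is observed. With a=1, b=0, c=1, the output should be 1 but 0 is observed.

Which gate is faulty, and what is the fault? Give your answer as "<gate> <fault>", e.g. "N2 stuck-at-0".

Fault-free values for test 1 (a=0, b=1, c=1): N0=1, N1=0, N2=0, N3=1, giving Y=1. Observed 0.
Test 1: faults giving observed 0 are {N2 stuck-at-1, N3 stuck-at-0}.
Test 2 (a=1, b=0, c=1): fault-free N0=0, N1=0, N2=1, N3=1 → 1; observed 0. Eliminates N2 stuck-at-1.
Only N3 stuck-at-0 is consistent with every test.

N3 stuck-at-0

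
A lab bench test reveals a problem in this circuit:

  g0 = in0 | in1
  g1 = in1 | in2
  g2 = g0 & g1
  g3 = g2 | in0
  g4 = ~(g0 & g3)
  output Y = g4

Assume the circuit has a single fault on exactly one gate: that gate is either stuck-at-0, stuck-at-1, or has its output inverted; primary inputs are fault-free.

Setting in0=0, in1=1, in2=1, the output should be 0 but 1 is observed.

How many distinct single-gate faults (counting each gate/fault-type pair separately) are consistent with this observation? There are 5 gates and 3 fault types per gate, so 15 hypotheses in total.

Fault-free: g0=1, g1=1, g2=1, g3=1, g4=0 → 0. Observed 1.
  g0: stuck-at-0, inverted output ✓; others ✗
  g1: stuck-at-0, inverted output ✓; others ✗
  g2: stuck-at-0, inverted output ✓; others ✗
  g3: stuck-at-0, inverted output ✓; others ✗
  g4: stuck-at-1, inverted output ✓; others ✗
Consistent faults: {g0 stuck-at-0, g0 inverted output, g1 stuck-at-0, g1 inverted output, g2 stuck-at-0, g2 inverted output, g3 stuck-at-0, g3 inverted output, g4 stuck-at-1, g4 inverted output} — 10 in all.

10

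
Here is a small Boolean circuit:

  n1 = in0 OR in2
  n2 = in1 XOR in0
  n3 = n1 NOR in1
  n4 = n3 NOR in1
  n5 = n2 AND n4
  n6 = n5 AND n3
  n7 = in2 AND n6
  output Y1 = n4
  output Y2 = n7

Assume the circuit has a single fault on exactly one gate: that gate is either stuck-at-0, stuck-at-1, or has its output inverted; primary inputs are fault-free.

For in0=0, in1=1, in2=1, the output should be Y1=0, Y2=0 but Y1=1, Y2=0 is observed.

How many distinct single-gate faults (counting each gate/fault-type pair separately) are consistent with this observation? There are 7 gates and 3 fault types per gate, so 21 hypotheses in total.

Fault-free: n1=1, n2=1, n3=0, n4=0, n5=0, n6=0, n7=0 → Y1=0, Y2=0. Observed Y1=1, Y2=0.
  n1: none of the 3 fault types match ✗
  n2: none of the 3 fault types match ✗
  n3: none of the 3 fault types match ✗
  n4: stuck-at-1, inverted output ✓; others ✗
  n5: none of the 3 fault types match ✗
  n6: none of the 3 fault types match ✗
  n7: none of the 3 fault types match ✗
Consistent faults: {n4 stuck-at-1, n4 inverted output} — 2 in all.

2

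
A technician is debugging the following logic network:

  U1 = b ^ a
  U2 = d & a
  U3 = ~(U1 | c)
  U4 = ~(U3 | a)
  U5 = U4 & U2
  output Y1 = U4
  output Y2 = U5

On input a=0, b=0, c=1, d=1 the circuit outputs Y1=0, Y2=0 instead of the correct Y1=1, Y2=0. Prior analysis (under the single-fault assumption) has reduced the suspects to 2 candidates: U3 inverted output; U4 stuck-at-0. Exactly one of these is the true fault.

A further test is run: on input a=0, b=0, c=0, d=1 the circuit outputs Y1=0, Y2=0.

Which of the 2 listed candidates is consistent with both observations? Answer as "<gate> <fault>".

Evaluate each candidate on input a=0, b=0, c=0, d=1:
  U3 inverted output: U1=0, U2=0, U3=0 [inverted output], U4=1, U5=0 → Y1=1, Y2=0 — eliminated
  U4 stuck-at-0: U1=0, U2=0, U3=1, U4=0 [stuck-at-0], U5=0 → Y1=0, Y2=0 — matches
Only U4 stuck-at-0 reproduces the observed Y1=0, Y2=0.

U4 stuck-at-0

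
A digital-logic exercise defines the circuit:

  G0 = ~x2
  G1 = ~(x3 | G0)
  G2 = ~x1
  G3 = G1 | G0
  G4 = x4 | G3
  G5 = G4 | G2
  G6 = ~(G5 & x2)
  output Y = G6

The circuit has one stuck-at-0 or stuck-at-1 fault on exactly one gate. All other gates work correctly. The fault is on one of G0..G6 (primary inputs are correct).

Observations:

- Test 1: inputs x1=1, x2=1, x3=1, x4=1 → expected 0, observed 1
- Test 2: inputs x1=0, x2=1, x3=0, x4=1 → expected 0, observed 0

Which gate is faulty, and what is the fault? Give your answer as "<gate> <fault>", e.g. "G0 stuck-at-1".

G4 stuck-at-0

Fault-free values for test 1 (x1=1, x2=1, x3=1, x4=1): G0=0, G1=0, G2=0, G3=0, G4=1, G5=1, G6=0, giving Y=0. Observed 1.
Test 1: faults giving observed 1 are {G4 stuck-at-0, G5 stuck-at-0, G6 stuck-at-1}.
Test 2 (x1=0, x2=1, x3=0, x4=1): fault-free G0=0, G1=1, G2=1, G3=1, G4=1, G5=1, G6=0 → 0; observed 0. Eliminates G5 stuck-at-0, G6 stuck-at-1.
Only G4 stuck-at-0 is consistent with every test.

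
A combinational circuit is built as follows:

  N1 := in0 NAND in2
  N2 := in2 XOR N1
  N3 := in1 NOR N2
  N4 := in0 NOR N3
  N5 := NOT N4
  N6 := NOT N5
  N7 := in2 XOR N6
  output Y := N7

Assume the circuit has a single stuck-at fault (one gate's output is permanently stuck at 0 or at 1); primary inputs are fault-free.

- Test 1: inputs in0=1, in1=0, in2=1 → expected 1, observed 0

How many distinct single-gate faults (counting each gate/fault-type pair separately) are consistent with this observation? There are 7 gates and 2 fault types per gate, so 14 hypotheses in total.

Fault-free: N1=0, N2=1, N3=0, N4=0, N5=1, N6=0, N7=1 → 1. Observed 0.
  N1 stuck-at-0: output 1 ✗
  N1 stuck-at-1: output 1 ✗
  N2 stuck-at-0: output 1 ✗
  N2 stuck-at-1: output 1 ✗
  N3 stuck-at-0: output 1 ✗
  N3 stuck-at-1: output 1 ✗
  N4 stuck-at-0: output 1 ✗
  N4 stuck-at-1: output 0 ✓
  N5 stuck-at-0: output 0 ✓
  N5 stuck-at-1: output 1 ✗
  N6 stuck-at-0: output 1 ✗
  N6 stuck-at-1: output 0 ✓
  N7 stuck-at-0: output 0 ✓
  N7 stuck-at-1: output 1 ✗
Consistent faults: {N4 stuck-at-1, N5 stuck-at-0, N6 stuck-at-1, N7 stuck-at-0} — 4 in all.

4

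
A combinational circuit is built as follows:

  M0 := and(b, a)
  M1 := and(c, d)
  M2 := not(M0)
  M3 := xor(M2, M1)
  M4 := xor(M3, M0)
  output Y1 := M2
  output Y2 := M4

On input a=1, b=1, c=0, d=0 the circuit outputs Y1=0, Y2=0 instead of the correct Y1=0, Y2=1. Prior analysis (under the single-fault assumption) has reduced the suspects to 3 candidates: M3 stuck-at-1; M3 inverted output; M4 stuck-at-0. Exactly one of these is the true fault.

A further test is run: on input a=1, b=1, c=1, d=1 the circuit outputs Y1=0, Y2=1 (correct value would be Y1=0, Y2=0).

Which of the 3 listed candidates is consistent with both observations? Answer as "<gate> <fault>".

M3 inverted output

Evaluate each candidate on input a=1, b=1, c=1, d=1:
  M3 stuck-at-1: M0=1, M1=1, M2=0, M3=1 [stuck-at-1], M4=0 → Y1=0, Y2=0 — eliminated
  M3 inverted output: M0=1, M1=1, M2=0, M3=0 [inverted output], M4=1 → Y1=0, Y2=1 — matches
  M4 stuck-at-0: M0=1, M1=1, M2=0, M3=1, M4=0 [stuck-at-0] → Y1=0, Y2=0 — eliminated
Only M3 inverted output reproduces the observed Y1=0, Y2=1.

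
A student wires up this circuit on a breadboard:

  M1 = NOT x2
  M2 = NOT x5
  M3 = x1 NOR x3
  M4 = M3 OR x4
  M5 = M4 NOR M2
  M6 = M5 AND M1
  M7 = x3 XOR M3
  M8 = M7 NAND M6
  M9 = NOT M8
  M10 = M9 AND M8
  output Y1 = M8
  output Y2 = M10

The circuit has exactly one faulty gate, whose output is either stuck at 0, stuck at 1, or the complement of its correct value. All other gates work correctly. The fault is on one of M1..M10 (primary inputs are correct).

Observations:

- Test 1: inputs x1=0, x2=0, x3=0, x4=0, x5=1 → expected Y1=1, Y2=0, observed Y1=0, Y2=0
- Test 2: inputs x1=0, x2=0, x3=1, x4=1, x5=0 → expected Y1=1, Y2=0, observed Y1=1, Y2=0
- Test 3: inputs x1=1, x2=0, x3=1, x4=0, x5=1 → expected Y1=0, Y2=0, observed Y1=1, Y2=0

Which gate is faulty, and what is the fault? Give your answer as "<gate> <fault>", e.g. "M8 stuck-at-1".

M4 inverted output

Fault-free values for test 1 (x1=0, x2=0, x3=0, x4=0, x5=1): M1=1, M2=0, M3=1, M4=1, M5=0, M6=0, M7=1, M8=1, M9=0, M10=0, giving Y1=1, Y2=0. Observed Y1=0, Y2=0.
Test 1: faults giving observed Y1=0, Y2=0 are {M4 stuck-at-0, M4 inverted output, M5 stuck-at-1, M5 inverted output, M6 stuck-at-1, M6 inverted output, M8 stuck-at-0, M8 inverted output}.
Test 2 (x1=0, x2=0, x3=1, x4=1, x5=0): fault-free M1=1, M2=1, M3=0, M4=1, M5=0, M6=0, M7=1, M8=1, M9=0, M10=0 → Y1=1, Y2=0; observed Y1=1, Y2=0. Eliminates M5 stuck-at-1, M5 inverted output, M6 stuck-at-1, M6 inverted output, M8 stuck-at-0, M8 inverted output.
Test 3 (x1=1, x2=0, x3=1, x4=0, x5=1): fault-free M1=1, M2=0, M3=0, M4=0, M5=1, M6=1, M7=1, M8=0, M9=1, M10=0 → Y1=0, Y2=0; observed Y1=1, Y2=0. Eliminates M4 stuck-at-0.
Only M4 inverted output is consistent with every test.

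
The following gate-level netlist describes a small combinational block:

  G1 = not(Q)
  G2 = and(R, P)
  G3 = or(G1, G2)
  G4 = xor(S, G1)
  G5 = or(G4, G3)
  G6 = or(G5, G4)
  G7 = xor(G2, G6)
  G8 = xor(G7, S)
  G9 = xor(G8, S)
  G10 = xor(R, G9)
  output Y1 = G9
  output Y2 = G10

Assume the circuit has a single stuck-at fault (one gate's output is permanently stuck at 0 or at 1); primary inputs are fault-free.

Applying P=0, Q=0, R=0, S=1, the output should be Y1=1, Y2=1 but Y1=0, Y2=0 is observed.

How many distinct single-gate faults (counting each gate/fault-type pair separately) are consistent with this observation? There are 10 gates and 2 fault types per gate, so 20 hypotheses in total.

7

Fault-free: G1=1, G2=0, G3=1, G4=0, G5=1, G6=1, G7=1, G8=0, G9=1, G10=1 → Y1=1, Y2=1. Observed Y1=0, Y2=0.
  G1: none of the 2 fault types match ✗
  G2: stuck-at-1 ✓; others ✗
  G3: stuck-at-0 ✓; others ✗
  G4: none of the 2 fault types match ✗
  G5: stuck-at-0 ✓; others ✗
  G6: stuck-at-0 ✓; others ✗
  G7: stuck-at-0 ✓; others ✗
  G8: stuck-at-1 ✓; others ✗
  G9: stuck-at-0 ✓; others ✗
  G10: none of the 2 fault types match ✗
Consistent faults: {G2 stuck-at-1, G3 stuck-at-0, G5 stuck-at-0, G6 stuck-at-0, G7 stuck-at-0, G8 stuck-at-1, G9 stuck-at-0} — 7 in all.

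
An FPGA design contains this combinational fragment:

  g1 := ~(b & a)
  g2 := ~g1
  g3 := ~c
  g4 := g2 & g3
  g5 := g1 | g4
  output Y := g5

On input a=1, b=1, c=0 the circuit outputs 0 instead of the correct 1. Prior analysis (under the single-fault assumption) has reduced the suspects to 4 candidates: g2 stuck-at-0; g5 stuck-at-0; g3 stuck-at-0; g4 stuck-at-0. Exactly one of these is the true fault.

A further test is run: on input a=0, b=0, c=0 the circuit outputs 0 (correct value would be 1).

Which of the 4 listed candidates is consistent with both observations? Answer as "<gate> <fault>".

g5 stuck-at-0

Evaluate each candidate on input a=0, b=0, c=0:
  g2 stuck-at-0: g1=1, g2=0 [stuck-at-0], g3=1, g4=0, g5=1 → 1 — eliminated
  g5 stuck-at-0: g1=1, g2=0, g3=1, g4=0, g5=0 [stuck-at-0] → 0 — matches
  g3 stuck-at-0: g1=1, g2=0, g3=0 [stuck-at-0], g4=0, g5=1 → 1 — eliminated
  g4 stuck-at-0: g1=1, g2=0, g3=1, g4=0 [stuck-at-0], g5=1 → 1 — eliminated
Only g5 stuck-at-0 reproduces the observed 0.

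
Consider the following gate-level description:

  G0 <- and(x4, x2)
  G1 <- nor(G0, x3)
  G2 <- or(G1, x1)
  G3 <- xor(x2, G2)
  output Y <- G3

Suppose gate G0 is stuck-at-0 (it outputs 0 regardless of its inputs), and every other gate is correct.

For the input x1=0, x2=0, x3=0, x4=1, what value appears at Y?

Propagate with G0 forced: G0=0 [stuck-at-0], G1=1, G2=1, G3=1.
So Y = 1. (Same as the fault-free value — the fault is masked on this input.)

1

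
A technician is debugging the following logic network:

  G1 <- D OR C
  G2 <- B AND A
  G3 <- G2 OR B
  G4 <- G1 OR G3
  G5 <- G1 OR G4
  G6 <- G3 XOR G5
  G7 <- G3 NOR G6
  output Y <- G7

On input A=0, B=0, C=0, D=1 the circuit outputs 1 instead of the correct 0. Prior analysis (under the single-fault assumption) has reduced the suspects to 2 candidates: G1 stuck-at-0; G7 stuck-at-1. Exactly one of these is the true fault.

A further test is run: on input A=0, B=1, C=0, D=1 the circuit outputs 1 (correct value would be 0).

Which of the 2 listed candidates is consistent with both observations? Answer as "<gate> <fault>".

Evaluate each candidate on input A=0, B=1, C=0, D=1:
  G1 stuck-at-0: G1=0 [stuck-at-0], G2=0, G3=1, G4=1, G5=1, G6=0, G7=0 → 0 — eliminated
  G7 stuck-at-1: G1=1, G2=0, G3=1, G4=1, G5=1, G6=0, G7=1 [stuck-at-1] → 1 — matches
Only G7 stuck-at-1 reproduces the observed 1.

G7 stuck-at-1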